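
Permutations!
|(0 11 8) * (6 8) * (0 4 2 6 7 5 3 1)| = |(0 11 7 5 3 1)(2 6 8 4)| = 12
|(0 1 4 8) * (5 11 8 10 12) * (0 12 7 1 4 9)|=12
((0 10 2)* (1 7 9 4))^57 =((0 10 2)(1 7 9 4))^57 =(10)(1 7 9 4)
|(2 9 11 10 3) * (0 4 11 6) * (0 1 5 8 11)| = |(0 4)(1 5 8 11 10 3 2 9 6)| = 18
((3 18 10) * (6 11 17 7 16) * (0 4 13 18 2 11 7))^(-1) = ((0 4 13 18 10 3 2 11 17)(6 7 16))^(-1) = (0 17 11 2 3 10 18 13 4)(6 16 7)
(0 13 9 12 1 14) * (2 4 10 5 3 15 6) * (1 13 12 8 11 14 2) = (0 12 13 9 8 11 14)(1 2 4 10 5 3 15 6) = [12, 2, 4, 15, 10, 3, 1, 7, 11, 8, 5, 14, 13, 9, 0, 6]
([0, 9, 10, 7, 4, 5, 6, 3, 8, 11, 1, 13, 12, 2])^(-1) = (1 10 2 13 11 9)(3 7)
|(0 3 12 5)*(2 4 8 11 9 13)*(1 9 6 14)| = 36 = |(0 3 12 5)(1 9 13 2 4 8 11 6 14)|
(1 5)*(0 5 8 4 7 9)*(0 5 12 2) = (0 12 2)(1 8 4 7 9 5) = [12, 8, 0, 3, 7, 1, 6, 9, 4, 5, 10, 11, 2]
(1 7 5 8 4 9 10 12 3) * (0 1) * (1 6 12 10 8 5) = (0 6 12 3)(1 7)(4 9 8) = [6, 7, 2, 0, 9, 5, 12, 1, 4, 8, 10, 11, 3]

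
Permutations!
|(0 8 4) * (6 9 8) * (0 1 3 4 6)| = |(1 3 4)(6 9 8)| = 3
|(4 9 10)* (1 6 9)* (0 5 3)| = |(0 5 3)(1 6 9 10 4)| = 15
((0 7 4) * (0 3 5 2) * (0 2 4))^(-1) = ((0 7)(3 5 4))^(-1) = (0 7)(3 4 5)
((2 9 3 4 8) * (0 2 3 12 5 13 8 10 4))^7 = ((0 2 9 12 5 13 8 3)(4 10))^7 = (0 3 8 13 5 12 9 2)(4 10)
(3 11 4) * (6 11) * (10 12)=(3 6 11 4)(10 12)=[0, 1, 2, 6, 3, 5, 11, 7, 8, 9, 12, 4, 10]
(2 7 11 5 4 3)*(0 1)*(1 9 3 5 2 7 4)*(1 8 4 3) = (0 9 1)(2 3 7 11)(4 5 8) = [9, 0, 3, 7, 5, 8, 6, 11, 4, 1, 10, 2]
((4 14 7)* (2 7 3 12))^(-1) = (2 12 3 14 4 7) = ((2 7 4 14 3 12))^(-1)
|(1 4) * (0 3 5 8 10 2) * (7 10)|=14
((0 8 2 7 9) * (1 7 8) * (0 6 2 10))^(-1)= (0 10 8 2 6 9 7 1)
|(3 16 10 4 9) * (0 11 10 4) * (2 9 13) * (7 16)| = |(0 11 10)(2 9 3 7 16 4 13)| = 21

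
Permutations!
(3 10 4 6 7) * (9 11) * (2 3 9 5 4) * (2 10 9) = (2 3 9 11 5 4 6 7) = [0, 1, 3, 9, 6, 4, 7, 2, 8, 11, 10, 5]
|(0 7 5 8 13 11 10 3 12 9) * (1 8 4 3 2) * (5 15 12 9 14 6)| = 30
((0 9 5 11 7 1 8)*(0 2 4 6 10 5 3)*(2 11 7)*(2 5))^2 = (0 3 9)(1 11 7 8 5)(2 6)(4 10)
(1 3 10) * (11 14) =[0, 3, 2, 10, 4, 5, 6, 7, 8, 9, 1, 14, 12, 13, 11] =(1 3 10)(11 14)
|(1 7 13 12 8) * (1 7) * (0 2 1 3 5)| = 20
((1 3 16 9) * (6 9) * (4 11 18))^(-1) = (1 9 6 16 3)(4 18 11)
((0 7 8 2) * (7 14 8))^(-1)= ((0 14 8 2))^(-1)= (0 2 8 14)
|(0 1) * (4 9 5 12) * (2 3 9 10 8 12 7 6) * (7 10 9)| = 12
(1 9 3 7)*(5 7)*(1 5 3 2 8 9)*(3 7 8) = (2 3 7 5 8 9) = [0, 1, 3, 7, 4, 8, 6, 5, 9, 2]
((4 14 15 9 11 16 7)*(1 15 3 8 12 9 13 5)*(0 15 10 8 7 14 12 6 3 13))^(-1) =((0 15)(1 10 8 6 3 7 4 12 9 11 16 14 13 5))^(-1) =(0 15)(1 5 13 14 16 11 9 12 4 7 3 6 8 10)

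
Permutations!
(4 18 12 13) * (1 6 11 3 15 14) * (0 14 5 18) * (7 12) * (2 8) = (0 14 1 6 11 3 15 5 18 7 12 13 4)(2 8) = [14, 6, 8, 15, 0, 18, 11, 12, 2, 9, 10, 3, 13, 4, 1, 5, 16, 17, 7]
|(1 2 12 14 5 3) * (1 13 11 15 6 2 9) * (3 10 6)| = 12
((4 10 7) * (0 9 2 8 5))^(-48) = ((0 9 2 8 5)(4 10 7))^(-48) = (10)(0 2 5 9 8)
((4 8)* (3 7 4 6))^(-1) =((3 7 4 8 6))^(-1) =(3 6 8 4 7)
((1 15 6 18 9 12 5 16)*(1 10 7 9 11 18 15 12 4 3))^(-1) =((1 12 5 16 10 7 9 4 3)(6 15)(11 18))^(-1) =(1 3 4 9 7 10 16 5 12)(6 15)(11 18)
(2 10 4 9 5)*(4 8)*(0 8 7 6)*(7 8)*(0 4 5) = (0 7 6 4 9)(2 10 8 5) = [7, 1, 10, 3, 9, 2, 4, 6, 5, 0, 8]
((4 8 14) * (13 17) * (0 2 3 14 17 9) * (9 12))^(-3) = ((0 2 3 14 4 8 17 13 12 9))^(-3) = (0 13 4 2 12 8 3 9 17 14)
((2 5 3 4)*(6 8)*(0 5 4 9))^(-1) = ((0 5 3 9)(2 4)(6 8))^(-1) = (0 9 3 5)(2 4)(6 8)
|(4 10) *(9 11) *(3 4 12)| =4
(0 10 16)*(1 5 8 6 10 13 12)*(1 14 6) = (0 13 12 14 6 10 16)(1 5 8) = [13, 5, 2, 3, 4, 8, 10, 7, 1, 9, 16, 11, 14, 12, 6, 15, 0]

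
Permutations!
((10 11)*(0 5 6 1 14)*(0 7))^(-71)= (0 5 6 1 14 7)(10 11)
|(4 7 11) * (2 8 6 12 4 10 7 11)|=|(2 8 6 12 4 11 10 7)|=8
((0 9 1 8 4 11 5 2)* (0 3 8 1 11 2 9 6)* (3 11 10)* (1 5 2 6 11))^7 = (0 3 1 6 10 2 4 9 11 8 5)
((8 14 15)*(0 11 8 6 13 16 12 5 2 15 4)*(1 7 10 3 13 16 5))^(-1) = (0 4 14 8 11)(1 12 16 6 15 2 5 13 3 10 7)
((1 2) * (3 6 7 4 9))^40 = (9) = ((1 2)(3 6 7 4 9))^40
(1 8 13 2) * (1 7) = (1 8 13 2 7) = [0, 8, 7, 3, 4, 5, 6, 1, 13, 9, 10, 11, 12, 2]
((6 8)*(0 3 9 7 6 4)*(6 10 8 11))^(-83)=(0 3 9 7 10 8 4)(6 11)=((0 3 9 7 10 8 4)(6 11))^(-83)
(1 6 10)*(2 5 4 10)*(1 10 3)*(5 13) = (1 6 2 13 5 4 3) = [0, 6, 13, 1, 3, 4, 2, 7, 8, 9, 10, 11, 12, 5]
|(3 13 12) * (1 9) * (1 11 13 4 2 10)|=9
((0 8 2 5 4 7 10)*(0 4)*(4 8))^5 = (0 2 10 4 5 8 7) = ((0 4 7 10 8 2 5))^5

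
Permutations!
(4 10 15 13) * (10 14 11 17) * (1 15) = (1 15 13 4 14 11 17 10) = [0, 15, 2, 3, 14, 5, 6, 7, 8, 9, 1, 17, 12, 4, 11, 13, 16, 10]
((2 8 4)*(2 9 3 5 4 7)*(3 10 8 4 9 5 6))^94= ((2 4 5 9 10 8 7)(3 6))^94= (2 9 7 5 8 4 10)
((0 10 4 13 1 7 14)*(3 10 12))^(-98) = ((0 12 3 10 4 13 1 7 14))^(-98) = (0 12 3 10 4 13 1 7 14)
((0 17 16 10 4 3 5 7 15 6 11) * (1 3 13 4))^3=(0 10 5 6 17 1 7 11 16 3 15)(4 13)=((0 17 16 10 1 3 5 7 15 6 11)(4 13))^3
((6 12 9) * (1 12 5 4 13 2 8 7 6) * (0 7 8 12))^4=(0 4 9 6 2)(1 5 12 7 13)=((0 7 6 5 4 13 2 12 9 1))^4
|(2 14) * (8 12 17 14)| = 5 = |(2 8 12 17 14)|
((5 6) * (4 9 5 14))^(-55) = ((4 9 5 6 14))^(-55) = (14)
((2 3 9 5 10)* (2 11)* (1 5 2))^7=((1 5 10 11)(2 3 9))^7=(1 11 10 5)(2 3 9)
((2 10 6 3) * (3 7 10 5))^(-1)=((2 5 3)(6 7 10))^(-1)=(2 3 5)(6 10 7)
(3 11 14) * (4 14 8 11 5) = (3 5 4 14)(8 11) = [0, 1, 2, 5, 14, 4, 6, 7, 11, 9, 10, 8, 12, 13, 3]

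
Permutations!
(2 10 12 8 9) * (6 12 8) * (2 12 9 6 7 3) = (2 10 8 6 9 12 7 3) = [0, 1, 10, 2, 4, 5, 9, 3, 6, 12, 8, 11, 7]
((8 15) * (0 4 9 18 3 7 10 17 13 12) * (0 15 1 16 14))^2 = (0 9 3 10 13 15 1 14 4 18 7 17 12 8 16)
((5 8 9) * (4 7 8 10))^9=((4 7 8 9 5 10))^9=(4 9)(5 7)(8 10)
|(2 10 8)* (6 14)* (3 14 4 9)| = |(2 10 8)(3 14 6 4 9)| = 15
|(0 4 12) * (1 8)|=6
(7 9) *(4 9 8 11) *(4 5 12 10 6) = [0, 1, 2, 3, 9, 12, 4, 8, 11, 7, 6, 5, 10] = (4 9 7 8 11 5 12 10 6)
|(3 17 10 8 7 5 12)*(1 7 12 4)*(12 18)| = |(1 7 5 4)(3 17 10 8 18 12)| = 12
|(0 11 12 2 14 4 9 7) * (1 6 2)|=10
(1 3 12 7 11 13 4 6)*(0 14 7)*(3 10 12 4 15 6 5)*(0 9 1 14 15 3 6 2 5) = (0 15 2 5 6 14 7 11 13 3 4)(1 10 12 9) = [15, 10, 5, 4, 0, 6, 14, 11, 8, 1, 12, 13, 9, 3, 7, 2]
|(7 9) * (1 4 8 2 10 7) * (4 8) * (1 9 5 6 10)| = |(1 8 2)(5 6 10 7)| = 12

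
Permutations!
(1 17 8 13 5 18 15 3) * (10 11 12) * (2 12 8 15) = (1 17 15 3)(2 12 10 11 8 13 5 18) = [0, 17, 12, 1, 4, 18, 6, 7, 13, 9, 11, 8, 10, 5, 14, 3, 16, 15, 2]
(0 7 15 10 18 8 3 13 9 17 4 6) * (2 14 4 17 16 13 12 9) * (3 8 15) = (0 7 3 12 9 16 13 2 14 4 6)(10 18 15) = [7, 1, 14, 12, 6, 5, 0, 3, 8, 16, 18, 11, 9, 2, 4, 10, 13, 17, 15]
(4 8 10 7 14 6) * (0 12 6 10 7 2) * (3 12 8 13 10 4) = (0 8 7 14 4 13 10 2)(3 12 6) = [8, 1, 0, 12, 13, 5, 3, 14, 7, 9, 2, 11, 6, 10, 4]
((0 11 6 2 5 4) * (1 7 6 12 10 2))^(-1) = (0 4 5 2 10 12 11)(1 6 7)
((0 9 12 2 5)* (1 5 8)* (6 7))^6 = ((0 9 12 2 8 1 5)(6 7))^6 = (0 5 1 8 2 12 9)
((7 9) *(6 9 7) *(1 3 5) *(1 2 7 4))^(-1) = (1 4 7 2 5 3)(6 9)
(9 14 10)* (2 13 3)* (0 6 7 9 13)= [6, 1, 0, 2, 4, 5, 7, 9, 8, 14, 13, 11, 12, 3, 10]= (0 6 7 9 14 10 13 3 2)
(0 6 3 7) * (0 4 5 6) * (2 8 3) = (2 8 3 7 4 5 6) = [0, 1, 8, 7, 5, 6, 2, 4, 3]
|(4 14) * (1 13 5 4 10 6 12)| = 8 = |(1 13 5 4 14 10 6 12)|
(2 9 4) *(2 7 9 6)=(2 6)(4 7 9)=[0, 1, 6, 3, 7, 5, 2, 9, 8, 4]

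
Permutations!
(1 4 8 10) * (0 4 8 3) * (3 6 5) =(0 4 6 5 3)(1 8 10) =[4, 8, 2, 0, 6, 3, 5, 7, 10, 9, 1]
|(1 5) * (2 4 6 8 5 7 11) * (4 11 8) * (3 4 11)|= |(1 7 8 5)(2 3 4 6 11)|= 20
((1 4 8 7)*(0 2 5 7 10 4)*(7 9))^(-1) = (0 1 7 9 5 2)(4 10 8)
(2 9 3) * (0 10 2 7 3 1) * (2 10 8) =(10)(0 8 2 9 1)(3 7) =[8, 0, 9, 7, 4, 5, 6, 3, 2, 1, 10]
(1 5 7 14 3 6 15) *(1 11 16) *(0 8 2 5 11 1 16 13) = (16)(0 8 2 5 7 14 3 6 15 1 11 13) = [8, 11, 5, 6, 4, 7, 15, 14, 2, 9, 10, 13, 12, 0, 3, 1, 16]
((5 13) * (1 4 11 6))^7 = (1 6 11 4)(5 13)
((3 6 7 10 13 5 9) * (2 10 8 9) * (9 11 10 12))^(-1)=((2 12 9 3 6 7 8 11 10 13 5))^(-1)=(2 5 13 10 11 8 7 6 3 9 12)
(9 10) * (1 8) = (1 8)(9 10) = [0, 8, 2, 3, 4, 5, 6, 7, 1, 10, 9]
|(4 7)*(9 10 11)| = 6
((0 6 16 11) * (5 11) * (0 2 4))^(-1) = ((0 6 16 5 11 2 4))^(-1) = (0 4 2 11 5 16 6)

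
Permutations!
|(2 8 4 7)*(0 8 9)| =|(0 8 4 7 2 9)| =6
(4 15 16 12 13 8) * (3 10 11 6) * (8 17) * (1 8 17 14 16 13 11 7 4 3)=(17)(1 8 3 10 7 4 15 13 14 16 12 11 6)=[0, 8, 2, 10, 15, 5, 1, 4, 3, 9, 7, 6, 11, 14, 16, 13, 12, 17]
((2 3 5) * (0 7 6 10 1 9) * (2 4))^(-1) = (0 9 1 10 6 7)(2 4 5 3)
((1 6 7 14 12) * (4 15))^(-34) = (15)(1 6 7 14 12)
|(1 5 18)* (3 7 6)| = 3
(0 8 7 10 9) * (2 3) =[8, 1, 3, 2, 4, 5, 6, 10, 7, 0, 9] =(0 8 7 10 9)(2 3)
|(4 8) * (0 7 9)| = 6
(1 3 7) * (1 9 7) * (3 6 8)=[0, 6, 2, 1, 4, 5, 8, 9, 3, 7]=(1 6 8 3)(7 9)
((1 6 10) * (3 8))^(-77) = (1 6 10)(3 8)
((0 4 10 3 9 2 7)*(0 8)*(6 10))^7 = (0 7 9 10 4 8 2 3 6)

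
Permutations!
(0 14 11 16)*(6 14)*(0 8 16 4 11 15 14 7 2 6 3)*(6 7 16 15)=(0 3)(2 7)(4 11)(6 16 8 15 14)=[3, 1, 7, 0, 11, 5, 16, 2, 15, 9, 10, 4, 12, 13, 6, 14, 8]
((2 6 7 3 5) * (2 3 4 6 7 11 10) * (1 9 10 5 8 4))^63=(1 2 9 7 10)(3 6)(4 5)(8 11)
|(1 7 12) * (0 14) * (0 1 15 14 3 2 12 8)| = |(0 3 2 12 15 14 1 7 8)| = 9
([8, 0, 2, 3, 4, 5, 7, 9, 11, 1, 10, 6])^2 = (0 11 7 1 8 6 9)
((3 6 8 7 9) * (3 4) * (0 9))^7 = (9)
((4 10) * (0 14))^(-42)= ((0 14)(4 10))^(-42)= (14)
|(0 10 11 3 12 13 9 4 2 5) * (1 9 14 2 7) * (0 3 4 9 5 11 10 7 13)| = 30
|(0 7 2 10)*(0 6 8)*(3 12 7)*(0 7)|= 15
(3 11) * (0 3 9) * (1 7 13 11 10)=(0 3 10 1 7 13 11 9)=[3, 7, 2, 10, 4, 5, 6, 13, 8, 0, 1, 9, 12, 11]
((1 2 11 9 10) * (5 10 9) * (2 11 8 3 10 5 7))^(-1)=((1 11 7 2 8 3 10))^(-1)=(1 10 3 8 2 7 11)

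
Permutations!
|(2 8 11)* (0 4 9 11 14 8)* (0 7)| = |(0 4 9 11 2 7)(8 14)| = 6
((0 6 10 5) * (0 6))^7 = (5 6 10)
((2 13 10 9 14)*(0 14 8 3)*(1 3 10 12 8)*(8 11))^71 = ((0 14 2 13 12 11 8 10 9 1 3))^71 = (0 11 3 12 1 13 9 2 10 14 8)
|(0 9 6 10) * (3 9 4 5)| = |(0 4 5 3 9 6 10)| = 7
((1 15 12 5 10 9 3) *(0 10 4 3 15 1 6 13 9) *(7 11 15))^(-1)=(0 10)(3 4 5 12 15 11 7 9 13 6)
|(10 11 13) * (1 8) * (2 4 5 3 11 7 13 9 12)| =42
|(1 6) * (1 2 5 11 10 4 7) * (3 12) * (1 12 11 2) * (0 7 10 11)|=|(0 7 12 3)(1 6)(2 5)(4 10)|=4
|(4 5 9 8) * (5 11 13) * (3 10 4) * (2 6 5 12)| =|(2 6 5 9 8 3 10 4 11 13 12)| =11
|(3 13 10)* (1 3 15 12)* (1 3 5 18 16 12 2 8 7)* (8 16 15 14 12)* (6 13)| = 24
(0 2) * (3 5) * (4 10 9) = (0 2)(3 5)(4 10 9) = [2, 1, 0, 5, 10, 3, 6, 7, 8, 4, 9]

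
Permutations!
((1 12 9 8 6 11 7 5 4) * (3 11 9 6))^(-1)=(1 4 5 7 11 3 8 9 6 12)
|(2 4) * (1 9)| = 2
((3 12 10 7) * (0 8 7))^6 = (12) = ((0 8 7 3 12 10))^6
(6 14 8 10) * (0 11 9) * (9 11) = (0 9)(6 14 8 10) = [9, 1, 2, 3, 4, 5, 14, 7, 10, 0, 6, 11, 12, 13, 8]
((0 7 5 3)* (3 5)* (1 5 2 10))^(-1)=(0 3 7)(1 10 2 5)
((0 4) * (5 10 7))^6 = (10)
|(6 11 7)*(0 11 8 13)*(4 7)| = |(0 11 4 7 6 8 13)| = 7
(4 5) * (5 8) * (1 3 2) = (1 3 2)(4 8 5) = [0, 3, 1, 2, 8, 4, 6, 7, 5]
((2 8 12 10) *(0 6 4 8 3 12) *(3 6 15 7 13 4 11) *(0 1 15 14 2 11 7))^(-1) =((0 14 2 6 7 13 4 8 1 15)(3 12 10 11))^(-1) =(0 15 1 8 4 13 7 6 2 14)(3 11 10 12)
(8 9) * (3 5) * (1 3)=(1 3 5)(8 9)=[0, 3, 2, 5, 4, 1, 6, 7, 9, 8]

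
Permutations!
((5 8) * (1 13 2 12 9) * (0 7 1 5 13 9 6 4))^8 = (0 12 8 1 4 2 5 7 6 13 9) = ((0 7 1 9 5 8 13 2 12 6 4))^8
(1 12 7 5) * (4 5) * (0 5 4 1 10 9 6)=(0 5 10 9 6)(1 12 7)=[5, 12, 2, 3, 4, 10, 0, 1, 8, 6, 9, 11, 7]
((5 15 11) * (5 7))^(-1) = (5 7 11 15)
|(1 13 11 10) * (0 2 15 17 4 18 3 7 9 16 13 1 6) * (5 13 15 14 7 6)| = |(0 2 14 7 9 16 15 17 4 18 3 6)(5 13 11 10)| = 12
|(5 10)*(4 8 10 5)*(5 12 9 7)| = |(4 8 10)(5 12 9 7)| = 12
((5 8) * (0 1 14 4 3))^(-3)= (0 14 3 1 4)(5 8)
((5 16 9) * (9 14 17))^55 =((5 16 14 17 9))^55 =(17)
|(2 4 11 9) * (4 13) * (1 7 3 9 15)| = 9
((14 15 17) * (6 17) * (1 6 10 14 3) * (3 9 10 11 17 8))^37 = (1 6 8 3)(9 10 14 15 11 17)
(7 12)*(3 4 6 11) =[0, 1, 2, 4, 6, 5, 11, 12, 8, 9, 10, 3, 7] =(3 4 6 11)(7 12)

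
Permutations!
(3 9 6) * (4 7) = (3 9 6)(4 7) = [0, 1, 2, 9, 7, 5, 3, 4, 8, 6]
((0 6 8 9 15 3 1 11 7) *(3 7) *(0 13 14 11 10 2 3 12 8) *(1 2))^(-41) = (0 6)(1 10)(2 3)(7 15 9 8 12 11 14 13)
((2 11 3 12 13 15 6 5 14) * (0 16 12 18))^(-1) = ((0 16 12 13 15 6 5 14 2 11 3 18))^(-1) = (0 18 3 11 2 14 5 6 15 13 12 16)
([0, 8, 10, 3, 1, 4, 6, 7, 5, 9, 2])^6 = [0, 5, 2, 3, 8, 1, 6, 7, 4, 9, 10]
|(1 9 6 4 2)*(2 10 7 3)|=|(1 9 6 4 10 7 3 2)|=8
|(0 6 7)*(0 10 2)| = 5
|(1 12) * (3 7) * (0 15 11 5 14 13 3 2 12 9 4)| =13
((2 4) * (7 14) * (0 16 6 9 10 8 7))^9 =((0 16 6 9 10 8 7 14)(2 4))^9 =(0 16 6 9 10 8 7 14)(2 4)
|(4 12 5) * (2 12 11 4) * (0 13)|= |(0 13)(2 12 5)(4 11)|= 6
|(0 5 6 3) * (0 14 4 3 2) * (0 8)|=|(0 5 6 2 8)(3 14 4)|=15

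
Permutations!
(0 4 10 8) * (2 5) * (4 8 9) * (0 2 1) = [8, 0, 5, 3, 10, 1, 6, 7, 2, 4, 9] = (0 8 2 5 1)(4 10 9)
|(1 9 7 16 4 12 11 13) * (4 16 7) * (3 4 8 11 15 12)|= 10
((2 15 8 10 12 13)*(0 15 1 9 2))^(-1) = ((0 15 8 10 12 13)(1 9 2))^(-1) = (0 13 12 10 8 15)(1 2 9)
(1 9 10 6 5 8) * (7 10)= (1 9 7 10 6 5 8)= [0, 9, 2, 3, 4, 8, 5, 10, 1, 7, 6]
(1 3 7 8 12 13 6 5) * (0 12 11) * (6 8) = (0 12 13 8 11)(1 3 7 6 5) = [12, 3, 2, 7, 4, 1, 5, 6, 11, 9, 10, 0, 13, 8]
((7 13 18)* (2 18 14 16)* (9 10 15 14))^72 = ((2 18 7 13 9 10 15 14 16))^72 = (18)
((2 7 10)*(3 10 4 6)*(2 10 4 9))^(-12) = ((10)(2 7 9)(3 4 6))^(-12) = (10)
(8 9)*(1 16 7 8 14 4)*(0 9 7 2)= (0 9 14 4 1 16 2)(7 8)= [9, 16, 0, 3, 1, 5, 6, 8, 7, 14, 10, 11, 12, 13, 4, 15, 2]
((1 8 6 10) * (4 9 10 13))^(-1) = (1 10 9 4 13 6 8)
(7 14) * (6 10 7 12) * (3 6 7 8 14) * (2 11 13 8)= (2 11 13 8 14 12 7 3 6 10)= [0, 1, 11, 6, 4, 5, 10, 3, 14, 9, 2, 13, 7, 8, 12]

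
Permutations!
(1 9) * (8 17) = (1 9)(8 17) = [0, 9, 2, 3, 4, 5, 6, 7, 17, 1, 10, 11, 12, 13, 14, 15, 16, 8]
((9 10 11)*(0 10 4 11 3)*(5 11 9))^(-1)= (0 3 10)(4 9)(5 11)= ((0 10 3)(4 9)(5 11))^(-1)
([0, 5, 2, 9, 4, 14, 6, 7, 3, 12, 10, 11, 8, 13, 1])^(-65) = [0, 5, 2, 8, 4, 14, 6, 7, 12, 3, 10, 11, 9, 13, 1]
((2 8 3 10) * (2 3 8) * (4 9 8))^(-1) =((3 10)(4 9 8))^(-1) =(3 10)(4 8 9)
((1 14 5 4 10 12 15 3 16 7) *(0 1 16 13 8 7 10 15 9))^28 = (16)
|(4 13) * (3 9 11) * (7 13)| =3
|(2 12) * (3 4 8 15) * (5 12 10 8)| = 8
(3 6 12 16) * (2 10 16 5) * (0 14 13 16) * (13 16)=(0 14 16 3 6 12 5 2 10)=[14, 1, 10, 6, 4, 2, 12, 7, 8, 9, 0, 11, 5, 13, 16, 15, 3]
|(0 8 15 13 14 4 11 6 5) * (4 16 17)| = 11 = |(0 8 15 13 14 16 17 4 11 6 5)|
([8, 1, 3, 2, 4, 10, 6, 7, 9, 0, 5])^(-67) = [9, 1, 3, 2, 4, 10, 6, 7, 0, 8, 5]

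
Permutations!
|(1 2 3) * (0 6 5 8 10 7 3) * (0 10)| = |(0 6 5 8)(1 2 10 7 3)| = 20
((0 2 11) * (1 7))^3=(11)(1 7)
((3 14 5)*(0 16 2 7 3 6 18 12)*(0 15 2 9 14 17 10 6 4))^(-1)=((0 16 9 14 5 4)(2 7 3 17 10 6 18 12 15))^(-1)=(0 4 5 14 9 16)(2 15 12 18 6 10 17 3 7)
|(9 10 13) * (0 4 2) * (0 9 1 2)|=10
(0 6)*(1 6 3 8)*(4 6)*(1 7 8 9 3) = (0 1 4 6)(3 9)(7 8) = [1, 4, 2, 9, 6, 5, 0, 8, 7, 3]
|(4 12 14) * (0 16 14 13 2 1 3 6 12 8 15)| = |(0 16 14 4 8 15)(1 3 6 12 13 2)| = 6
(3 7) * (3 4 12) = [0, 1, 2, 7, 12, 5, 6, 4, 8, 9, 10, 11, 3] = (3 7 4 12)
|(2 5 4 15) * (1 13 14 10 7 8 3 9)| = |(1 13 14 10 7 8 3 9)(2 5 4 15)| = 8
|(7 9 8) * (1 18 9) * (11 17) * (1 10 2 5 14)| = 18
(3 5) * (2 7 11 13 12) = (2 7 11 13 12)(3 5) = [0, 1, 7, 5, 4, 3, 6, 11, 8, 9, 10, 13, 2, 12]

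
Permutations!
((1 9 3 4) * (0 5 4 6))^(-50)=(0 6 3 9 1 4 5)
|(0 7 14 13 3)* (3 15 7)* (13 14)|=6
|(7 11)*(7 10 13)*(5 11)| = |(5 11 10 13 7)| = 5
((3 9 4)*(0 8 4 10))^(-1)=(0 10 9 3 4 8)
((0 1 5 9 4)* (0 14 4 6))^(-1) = (0 6 9 5 1)(4 14)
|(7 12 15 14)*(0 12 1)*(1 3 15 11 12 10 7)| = 14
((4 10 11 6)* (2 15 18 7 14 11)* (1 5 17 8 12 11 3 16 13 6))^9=(1 8)(2 4 13 3 7 15 10 6 16 14 18)(5 12)(11 17)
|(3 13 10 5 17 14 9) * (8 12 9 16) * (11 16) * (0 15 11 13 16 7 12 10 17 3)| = 30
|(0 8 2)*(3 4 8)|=5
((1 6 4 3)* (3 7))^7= ((1 6 4 7 3))^7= (1 4 3 6 7)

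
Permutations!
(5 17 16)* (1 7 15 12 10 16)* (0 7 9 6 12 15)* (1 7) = (0 1 9 6 12 10 16 5 17 7) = [1, 9, 2, 3, 4, 17, 12, 0, 8, 6, 16, 11, 10, 13, 14, 15, 5, 7]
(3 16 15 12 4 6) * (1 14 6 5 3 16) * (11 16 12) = (1 14 6 12 4 5 3)(11 16 15) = [0, 14, 2, 1, 5, 3, 12, 7, 8, 9, 10, 16, 4, 13, 6, 11, 15]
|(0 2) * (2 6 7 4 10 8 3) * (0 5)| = 9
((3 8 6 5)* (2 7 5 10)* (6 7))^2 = (2 10 6)(3 7)(5 8)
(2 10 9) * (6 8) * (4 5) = (2 10 9)(4 5)(6 8) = [0, 1, 10, 3, 5, 4, 8, 7, 6, 2, 9]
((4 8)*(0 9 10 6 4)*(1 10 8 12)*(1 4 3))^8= (12)(0 8 9)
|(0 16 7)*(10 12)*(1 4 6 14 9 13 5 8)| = |(0 16 7)(1 4 6 14 9 13 5 8)(10 12)| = 24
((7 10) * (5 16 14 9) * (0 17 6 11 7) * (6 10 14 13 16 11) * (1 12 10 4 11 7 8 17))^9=(0 1 12 10)(4 11 8 17)(5 7 14 9)(13 16)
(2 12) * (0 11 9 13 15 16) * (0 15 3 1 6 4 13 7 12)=(0 11 9 7 12 2)(1 6 4 13 3)(15 16)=[11, 6, 0, 1, 13, 5, 4, 12, 8, 7, 10, 9, 2, 3, 14, 16, 15]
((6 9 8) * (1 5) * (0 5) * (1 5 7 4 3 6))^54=(0 8 6 4)(1 9 3 7)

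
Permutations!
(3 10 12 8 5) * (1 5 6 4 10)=(1 5 3)(4 10 12 8 6)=[0, 5, 2, 1, 10, 3, 4, 7, 6, 9, 12, 11, 8]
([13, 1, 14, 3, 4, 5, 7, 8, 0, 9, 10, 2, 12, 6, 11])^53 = (0 7 13 8 6)(2 11 14)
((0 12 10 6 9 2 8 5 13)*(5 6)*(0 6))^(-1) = (0 8 2 9 6 13 5 10 12)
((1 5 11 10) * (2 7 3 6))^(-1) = ((1 5 11 10)(2 7 3 6))^(-1) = (1 10 11 5)(2 6 3 7)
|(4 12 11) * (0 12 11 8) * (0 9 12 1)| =6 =|(0 1)(4 11)(8 9 12)|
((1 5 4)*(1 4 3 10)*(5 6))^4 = ((1 6 5 3 10))^4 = (1 10 3 5 6)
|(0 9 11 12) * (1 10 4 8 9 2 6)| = 10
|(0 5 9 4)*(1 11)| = 4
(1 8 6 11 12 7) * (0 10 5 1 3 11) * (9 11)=(0 10 5 1 8 6)(3 9 11 12 7)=[10, 8, 2, 9, 4, 1, 0, 3, 6, 11, 5, 12, 7]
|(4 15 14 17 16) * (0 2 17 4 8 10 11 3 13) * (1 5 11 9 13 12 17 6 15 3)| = 42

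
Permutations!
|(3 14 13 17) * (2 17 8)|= 6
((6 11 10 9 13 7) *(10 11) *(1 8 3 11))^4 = (6 7 13 9 10)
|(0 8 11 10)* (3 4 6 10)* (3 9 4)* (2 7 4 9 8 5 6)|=|(0 5 6 10)(2 7 4)(8 11)|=12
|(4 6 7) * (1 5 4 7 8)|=5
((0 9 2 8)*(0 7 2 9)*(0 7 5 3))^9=(9)(0 8)(2 3)(5 7)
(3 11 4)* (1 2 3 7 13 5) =[0, 2, 3, 11, 7, 1, 6, 13, 8, 9, 10, 4, 12, 5] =(1 2 3 11 4 7 13 5)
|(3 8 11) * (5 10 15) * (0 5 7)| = |(0 5 10 15 7)(3 8 11)| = 15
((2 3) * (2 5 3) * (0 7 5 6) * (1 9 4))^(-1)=(0 6 3 5 7)(1 4 9)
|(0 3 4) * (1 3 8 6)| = 6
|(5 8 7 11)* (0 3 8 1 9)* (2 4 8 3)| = 9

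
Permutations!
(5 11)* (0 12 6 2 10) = (0 12 6 2 10)(5 11) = [12, 1, 10, 3, 4, 11, 2, 7, 8, 9, 0, 5, 6]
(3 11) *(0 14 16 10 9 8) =(0 14 16 10 9 8)(3 11) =[14, 1, 2, 11, 4, 5, 6, 7, 0, 8, 9, 3, 12, 13, 16, 15, 10]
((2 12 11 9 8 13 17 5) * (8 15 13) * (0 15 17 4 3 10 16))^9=((0 15 13 4 3 10 16)(2 12 11 9 17 5))^9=(0 13 3 16 15 4 10)(2 9)(5 11)(12 17)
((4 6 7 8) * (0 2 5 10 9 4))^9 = ((0 2 5 10 9 4 6 7 8))^9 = (10)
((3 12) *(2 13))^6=((2 13)(3 12))^6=(13)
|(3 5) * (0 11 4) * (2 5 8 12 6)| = 6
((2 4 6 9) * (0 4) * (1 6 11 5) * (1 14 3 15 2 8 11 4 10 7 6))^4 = (0 9 14)(2 6 5)(3 10 8)(7 11 15)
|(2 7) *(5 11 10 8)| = 4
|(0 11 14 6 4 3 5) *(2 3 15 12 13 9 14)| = 35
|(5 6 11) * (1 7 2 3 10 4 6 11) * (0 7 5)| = |(0 7 2 3 10 4 6 1 5 11)| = 10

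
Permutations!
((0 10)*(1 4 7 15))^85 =(0 10)(1 4 7 15)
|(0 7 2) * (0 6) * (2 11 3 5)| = |(0 7 11 3 5 2 6)| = 7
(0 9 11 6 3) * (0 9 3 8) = [3, 1, 2, 9, 4, 5, 8, 7, 0, 11, 10, 6] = (0 3 9 11 6 8)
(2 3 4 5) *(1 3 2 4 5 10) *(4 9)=[0, 3, 2, 5, 10, 9, 6, 7, 8, 4, 1]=(1 3 5 9 4 10)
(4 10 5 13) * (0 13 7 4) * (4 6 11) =[13, 1, 2, 3, 10, 7, 11, 6, 8, 9, 5, 4, 12, 0] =(0 13)(4 10 5 7 6 11)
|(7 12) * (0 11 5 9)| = 4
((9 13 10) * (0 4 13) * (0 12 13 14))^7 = (0 4 14)(9 10 13 12)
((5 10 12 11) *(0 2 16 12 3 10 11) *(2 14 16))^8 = (16)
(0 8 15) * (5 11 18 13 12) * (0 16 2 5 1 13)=[8, 13, 5, 3, 4, 11, 6, 7, 15, 9, 10, 18, 1, 12, 14, 16, 2, 17, 0]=(0 8 15 16 2 5 11 18)(1 13 12)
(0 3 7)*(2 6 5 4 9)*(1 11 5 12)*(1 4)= (0 3 7)(1 11 5)(2 6 12 4 9)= [3, 11, 6, 7, 9, 1, 12, 0, 8, 2, 10, 5, 4]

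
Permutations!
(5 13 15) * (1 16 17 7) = (1 16 17 7)(5 13 15) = [0, 16, 2, 3, 4, 13, 6, 1, 8, 9, 10, 11, 12, 15, 14, 5, 17, 7]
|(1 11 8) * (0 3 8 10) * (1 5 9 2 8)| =|(0 3 1 11 10)(2 8 5 9)| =20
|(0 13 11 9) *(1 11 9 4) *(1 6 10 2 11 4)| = |(0 13 9)(1 4 6 10 2 11)| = 6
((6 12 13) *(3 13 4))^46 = ((3 13 6 12 4))^46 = (3 13 6 12 4)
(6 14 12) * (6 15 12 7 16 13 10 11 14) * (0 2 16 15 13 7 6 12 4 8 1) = (0 2 16 7 15 4 8 1)(6 12 13 10 11 14) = [2, 0, 16, 3, 8, 5, 12, 15, 1, 9, 11, 14, 13, 10, 6, 4, 7]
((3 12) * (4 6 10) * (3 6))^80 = (12) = ((3 12 6 10 4))^80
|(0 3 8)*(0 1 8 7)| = 6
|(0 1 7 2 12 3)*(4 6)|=|(0 1 7 2 12 3)(4 6)|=6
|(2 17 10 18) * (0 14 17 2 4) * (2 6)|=6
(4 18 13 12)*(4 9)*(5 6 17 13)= (4 18 5 6 17 13 12 9)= [0, 1, 2, 3, 18, 6, 17, 7, 8, 4, 10, 11, 9, 12, 14, 15, 16, 13, 5]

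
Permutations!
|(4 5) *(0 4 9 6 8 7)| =7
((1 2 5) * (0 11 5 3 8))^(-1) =(0 8 3 2 1 5 11)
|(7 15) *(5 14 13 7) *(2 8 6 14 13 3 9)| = |(2 8 6 14 3 9)(5 13 7 15)| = 12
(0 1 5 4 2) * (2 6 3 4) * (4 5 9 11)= (0 1 9 11 4 6 3 5 2)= [1, 9, 0, 5, 6, 2, 3, 7, 8, 11, 10, 4]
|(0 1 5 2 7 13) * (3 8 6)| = |(0 1 5 2 7 13)(3 8 6)| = 6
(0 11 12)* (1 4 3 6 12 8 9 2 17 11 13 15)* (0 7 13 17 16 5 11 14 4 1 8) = (0 17 14 4 3 6 12 7 13 15 8 9 2 16 5 11) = [17, 1, 16, 6, 3, 11, 12, 13, 9, 2, 10, 0, 7, 15, 4, 8, 5, 14]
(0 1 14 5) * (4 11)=(0 1 14 5)(4 11)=[1, 14, 2, 3, 11, 0, 6, 7, 8, 9, 10, 4, 12, 13, 5]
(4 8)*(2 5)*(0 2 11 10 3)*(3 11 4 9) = (0 2 5 4 8 9 3)(10 11) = [2, 1, 5, 0, 8, 4, 6, 7, 9, 3, 11, 10]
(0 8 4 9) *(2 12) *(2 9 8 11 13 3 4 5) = [11, 1, 12, 4, 8, 2, 6, 7, 5, 0, 10, 13, 9, 3] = (0 11 13 3 4 8 5 2 12 9)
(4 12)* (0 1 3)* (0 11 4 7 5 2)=[1, 3, 0, 11, 12, 2, 6, 5, 8, 9, 10, 4, 7]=(0 1 3 11 4 12 7 5 2)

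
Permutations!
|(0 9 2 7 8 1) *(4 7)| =7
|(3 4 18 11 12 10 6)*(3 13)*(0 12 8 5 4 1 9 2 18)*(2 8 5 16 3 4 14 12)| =55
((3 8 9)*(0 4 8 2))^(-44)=(0 3 8)(2 9 4)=((0 4 8 9 3 2))^(-44)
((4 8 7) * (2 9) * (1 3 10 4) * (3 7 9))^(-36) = ((1 7)(2 3 10 4 8 9))^(-36) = (10)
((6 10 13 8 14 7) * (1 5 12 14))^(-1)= ((1 5 12 14 7 6 10 13 8))^(-1)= (1 8 13 10 6 7 14 12 5)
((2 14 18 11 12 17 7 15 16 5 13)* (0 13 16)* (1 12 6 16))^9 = (0 1 18 15 5 14 7 16 2 17 6 13 12 11)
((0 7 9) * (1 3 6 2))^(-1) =((0 7 9)(1 3 6 2))^(-1) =(0 9 7)(1 2 6 3)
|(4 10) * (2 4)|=|(2 4 10)|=3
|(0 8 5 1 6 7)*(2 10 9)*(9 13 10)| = 6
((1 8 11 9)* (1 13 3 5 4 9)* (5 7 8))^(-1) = (1 11 8 7 3 13 9 4 5)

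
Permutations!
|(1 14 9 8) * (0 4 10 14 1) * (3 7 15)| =6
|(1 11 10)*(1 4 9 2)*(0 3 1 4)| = 15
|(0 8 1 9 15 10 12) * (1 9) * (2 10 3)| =|(0 8 9 15 3 2 10 12)| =8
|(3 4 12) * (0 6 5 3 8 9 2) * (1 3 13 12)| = 24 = |(0 6 5 13 12 8 9 2)(1 3 4)|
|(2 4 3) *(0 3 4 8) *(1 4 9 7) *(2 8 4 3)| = |(0 2 4 9 7 1 3 8)| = 8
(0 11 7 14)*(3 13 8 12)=(0 11 7 14)(3 13 8 12)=[11, 1, 2, 13, 4, 5, 6, 14, 12, 9, 10, 7, 3, 8, 0]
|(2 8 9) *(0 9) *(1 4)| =4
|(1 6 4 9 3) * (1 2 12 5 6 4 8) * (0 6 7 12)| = 24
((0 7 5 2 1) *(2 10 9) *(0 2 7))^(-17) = (1 2)(5 7 9 10)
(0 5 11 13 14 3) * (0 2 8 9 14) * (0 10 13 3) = [5, 1, 8, 2, 4, 11, 6, 7, 9, 14, 13, 3, 12, 10, 0] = (0 5 11 3 2 8 9 14)(10 13)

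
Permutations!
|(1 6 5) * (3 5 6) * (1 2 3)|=3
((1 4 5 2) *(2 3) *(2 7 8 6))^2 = (1 5 7 6)(2 4 3 8)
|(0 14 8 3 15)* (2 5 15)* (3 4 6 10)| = |(0 14 8 4 6 10 3 2 5 15)| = 10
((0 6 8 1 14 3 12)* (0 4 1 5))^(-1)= ((0 6 8 5)(1 14 3 12 4))^(-1)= (0 5 8 6)(1 4 12 3 14)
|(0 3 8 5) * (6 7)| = 4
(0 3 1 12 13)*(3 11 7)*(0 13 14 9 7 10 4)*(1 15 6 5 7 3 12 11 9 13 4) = [9, 11, 2, 15, 0, 7, 5, 12, 8, 3, 1, 10, 14, 4, 13, 6] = (0 9 3 15 6 5 7 12 14 13 4)(1 11 10)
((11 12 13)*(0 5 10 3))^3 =(13)(0 3 10 5)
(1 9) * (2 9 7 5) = [0, 7, 9, 3, 4, 2, 6, 5, 8, 1] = (1 7 5 2 9)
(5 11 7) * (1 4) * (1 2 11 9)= (1 4 2 11 7 5 9)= [0, 4, 11, 3, 2, 9, 6, 5, 8, 1, 10, 7]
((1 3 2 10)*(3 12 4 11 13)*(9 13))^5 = ((1 12 4 11 9 13 3 2 10))^5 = (1 13 12 3 4 2 11 10 9)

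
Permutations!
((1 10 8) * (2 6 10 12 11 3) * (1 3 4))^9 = (1 12 11 4)(2 3 8 10 6)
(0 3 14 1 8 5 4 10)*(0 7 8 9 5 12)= (0 3 14 1 9 5 4 10 7 8 12)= [3, 9, 2, 14, 10, 4, 6, 8, 12, 5, 7, 11, 0, 13, 1]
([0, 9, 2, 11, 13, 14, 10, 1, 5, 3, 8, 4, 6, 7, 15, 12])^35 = [0, 1, 2, 3, 4, 5, 6, 7, 8, 9, 10, 11, 12, 13, 14, 15]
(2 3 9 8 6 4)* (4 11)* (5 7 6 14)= (2 3 9 8 14 5 7 6 11 4)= [0, 1, 3, 9, 2, 7, 11, 6, 14, 8, 10, 4, 12, 13, 5]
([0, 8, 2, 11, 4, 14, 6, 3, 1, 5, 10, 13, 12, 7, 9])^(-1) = [0, 8, 2, 7, 4, 9, 6, 13, 1, 14, 10, 3, 12, 11, 5]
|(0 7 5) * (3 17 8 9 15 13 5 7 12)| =9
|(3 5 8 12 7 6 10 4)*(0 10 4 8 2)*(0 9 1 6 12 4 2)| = |(0 10 8 4 3 5)(1 6 2 9)(7 12)| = 12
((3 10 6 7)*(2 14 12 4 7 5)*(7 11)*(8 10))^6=(2 3 14 8 12 10 4 6 11 5 7)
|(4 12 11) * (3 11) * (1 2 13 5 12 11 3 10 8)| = 14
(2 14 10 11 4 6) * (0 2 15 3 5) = [2, 1, 14, 5, 6, 0, 15, 7, 8, 9, 11, 4, 12, 13, 10, 3] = (0 2 14 10 11 4 6 15 3 5)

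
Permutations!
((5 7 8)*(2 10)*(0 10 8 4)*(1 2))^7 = (0 4 7 5 8 2 1 10)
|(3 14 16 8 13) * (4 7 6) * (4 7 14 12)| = 14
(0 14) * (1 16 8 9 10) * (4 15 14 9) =[9, 16, 2, 3, 15, 5, 6, 7, 4, 10, 1, 11, 12, 13, 0, 14, 8] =(0 9 10 1 16 8 4 15 14)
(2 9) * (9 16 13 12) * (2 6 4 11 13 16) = [0, 1, 2, 3, 11, 5, 4, 7, 8, 6, 10, 13, 9, 12, 14, 15, 16] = (16)(4 11 13 12 9 6)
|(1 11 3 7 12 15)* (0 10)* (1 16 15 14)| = |(0 10)(1 11 3 7 12 14)(15 16)| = 6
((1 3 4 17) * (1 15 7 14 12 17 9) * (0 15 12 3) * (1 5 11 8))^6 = (17)(0 9 15 5 7 11 14 8 3 1 4)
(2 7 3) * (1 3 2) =[0, 3, 7, 1, 4, 5, 6, 2] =(1 3)(2 7)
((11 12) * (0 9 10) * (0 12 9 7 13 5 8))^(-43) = (0 13 8 7 5)(9 10 12 11)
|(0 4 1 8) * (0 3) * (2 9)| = 10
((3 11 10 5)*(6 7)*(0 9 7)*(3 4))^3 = ((0 9 7 6)(3 11 10 5 4))^3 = (0 6 7 9)(3 5 11 4 10)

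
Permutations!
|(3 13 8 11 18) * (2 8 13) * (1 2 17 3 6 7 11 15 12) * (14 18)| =10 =|(1 2 8 15 12)(3 17)(6 7 11 14 18)|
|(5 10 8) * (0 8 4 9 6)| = 7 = |(0 8 5 10 4 9 6)|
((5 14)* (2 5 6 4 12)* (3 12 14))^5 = (2 5 3 12)(4 6 14)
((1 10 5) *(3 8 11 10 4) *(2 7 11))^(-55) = ((1 4 3 8 2 7 11 10 5))^(-55) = (1 5 10 11 7 2 8 3 4)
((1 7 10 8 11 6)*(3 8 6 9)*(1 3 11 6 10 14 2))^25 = (1 7 14 2)(3 8 6)(9 11)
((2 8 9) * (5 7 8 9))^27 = ((2 9)(5 7 8))^27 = (2 9)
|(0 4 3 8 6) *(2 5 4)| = 7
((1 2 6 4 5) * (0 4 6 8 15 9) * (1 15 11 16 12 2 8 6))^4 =((0 4 5 15 9)(1 8 11 16 12 2 6))^4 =(0 9 15 5 4)(1 12 8 2 11 6 16)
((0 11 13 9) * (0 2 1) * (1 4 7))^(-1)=(0 1 7 4 2 9 13 11)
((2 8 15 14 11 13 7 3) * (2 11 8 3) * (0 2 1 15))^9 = (0 8 14 15 1 7 13 11 3 2)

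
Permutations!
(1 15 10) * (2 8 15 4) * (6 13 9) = [0, 4, 8, 3, 2, 5, 13, 7, 15, 6, 1, 11, 12, 9, 14, 10] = (1 4 2 8 15 10)(6 13 9)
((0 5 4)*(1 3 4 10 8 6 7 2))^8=((0 5 10 8 6 7 2 1 3 4))^8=(0 3 2 6 10)(1 7 8 5 4)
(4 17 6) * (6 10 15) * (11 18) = [0, 1, 2, 3, 17, 5, 4, 7, 8, 9, 15, 18, 12, 13, 14, 6, 16, 10, 11] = (4 17 10 15 6)(11 18)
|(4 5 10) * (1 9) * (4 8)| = |(1 9)(4 5 10 8)| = 4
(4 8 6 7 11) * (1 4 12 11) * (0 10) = (0 10)(1 4 8 6 7)(11 12) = [10, 4, 2, 3, 8, 5, 7, 1, 6, 9, 0, 12, 11]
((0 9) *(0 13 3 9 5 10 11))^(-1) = (0 11 10 5)(3 13 9)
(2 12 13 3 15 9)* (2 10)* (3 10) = (2 12 13 10)(3 15 9) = [0, 1, 12, 15, 4, 5, 6, 7, 8, 3, 2, 11, 13, 10, 14, 9]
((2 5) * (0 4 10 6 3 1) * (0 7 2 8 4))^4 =((1 7 2 5 8 4 10 6 3))^4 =(1 8 3 5 6 2 10 7 4)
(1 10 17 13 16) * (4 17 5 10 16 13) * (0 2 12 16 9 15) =[2, 9, 12, 3, 17, 10, 6, 7, 8, 15, 5, 11, 16, 13, 14, 0, 1, 4] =(0 2 12 16 1 9 15)(4 17)(5 10)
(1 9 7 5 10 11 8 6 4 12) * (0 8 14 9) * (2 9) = (0 8 6 4 12 1)(2 9 7 5 10 11 14) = [8, 0, 9, 3, 12, 10, 4, 5, 6, 7, 11, 14, 1, 13, 2]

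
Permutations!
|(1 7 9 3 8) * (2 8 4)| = |(1 7 9 3 4 2 8)| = 7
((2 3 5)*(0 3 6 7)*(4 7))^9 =(0 5 6 7 3 2 4)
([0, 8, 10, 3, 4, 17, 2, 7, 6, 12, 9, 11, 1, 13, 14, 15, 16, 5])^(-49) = [0, 1, 2, 3, 4, 17, 6, 7, 8, 9, 10, 11, 12, 13, 14, 15, 16, 5]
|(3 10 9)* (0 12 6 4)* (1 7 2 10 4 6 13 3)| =|(0 12 13 3 4)(1 7 2 10 9)| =5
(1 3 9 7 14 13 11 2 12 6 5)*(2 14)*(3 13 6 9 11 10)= [0, 13, 12, 11, 4, 1, 5, 2, 8, 7, 3, 14, 9, 10, 6]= (1 13 10 3 11 14 6 5)(2 12 9 7)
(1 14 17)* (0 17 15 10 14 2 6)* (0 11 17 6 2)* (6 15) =(0 15 10 14 6 11 17 1) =[15, 0, 2, 3, 4, 5, 11, 7, 8, 9, 14, 17, 12, 13, 6, 10, 16, 1]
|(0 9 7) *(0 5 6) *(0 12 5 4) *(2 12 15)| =20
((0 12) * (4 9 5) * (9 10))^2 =((0 12)(4 10 9 5))^2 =(12)(4 9)(5 10)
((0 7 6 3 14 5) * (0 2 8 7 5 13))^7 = (0 14 6 8 5 13 3 7 2) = ((0 5 2 8 7 6 3 14 13))^7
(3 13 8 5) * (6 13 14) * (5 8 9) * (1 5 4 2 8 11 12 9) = [0, 5, 8, 14, 2, 3, 13, 7, 11, 4, 10, 12, 9, 1, 6] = (1 5 3 14 6 13)(2 8 11 12 9 4)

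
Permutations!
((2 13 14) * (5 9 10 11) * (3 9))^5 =(2 14 13)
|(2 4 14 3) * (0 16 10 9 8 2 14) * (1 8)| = 8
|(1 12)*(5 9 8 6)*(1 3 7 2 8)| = 9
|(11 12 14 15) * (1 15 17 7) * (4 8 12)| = |(1 15 11 4 8 12 14 17 7)| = 9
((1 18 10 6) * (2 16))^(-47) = ((1 18 10 6)(2 16))^(-47) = (1 18 10 6)(2 16)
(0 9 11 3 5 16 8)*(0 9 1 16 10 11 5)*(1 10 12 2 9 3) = [10, 16, 9, 0, 4, 12, 6, 7, 3, 5, 11, 1, 2, 13, 14, 15, 8] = (0 10 11 1 16 8 3)(2 9 5 12)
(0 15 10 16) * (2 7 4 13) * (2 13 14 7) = [15, 1, 2, 3, 14, 5, 6, 4, 8, 9, 16, 11, 12, 13, 7, 10, 0] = (0 15 10 16)(4 14 7)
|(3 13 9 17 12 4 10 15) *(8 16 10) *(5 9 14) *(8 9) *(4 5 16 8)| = 30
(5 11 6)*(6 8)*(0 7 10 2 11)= (0 7 10 2 11 8 6 5)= [7, 1, 11, 3, 4, 0, 5, 10, 6, 9, 2, 8]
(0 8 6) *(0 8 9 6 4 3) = (0 9 6 8 4 3) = [9, 1, 2, 0, 3, 5, 8, 7, 4, 6]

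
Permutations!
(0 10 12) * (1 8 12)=(0 10 1 8 12)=[10, 8, 2, 3, 4, 5, 6, 7, 12, 9, 1, 11, 0]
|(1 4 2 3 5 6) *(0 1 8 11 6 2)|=|(0 1 4)(2 3 5)(6 8 11)|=3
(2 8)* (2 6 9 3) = [0, 1, 8, 2, 4, 5, 9, 7, 6, 3] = (2 8 6 9 3)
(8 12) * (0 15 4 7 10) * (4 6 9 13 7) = (0 15 6 9 13 7 10)(8 12) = [15, 1, 2, 3, 4, 5, 9, 10, 12, 13, 0, 11, 8, 7, 14, 6]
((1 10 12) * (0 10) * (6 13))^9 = (0 10 12 1)(6 13)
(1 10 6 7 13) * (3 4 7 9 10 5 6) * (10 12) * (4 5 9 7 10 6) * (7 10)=(1 9 12 6 10 3 5 4 7 13)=[0, 9, 2, 5, 7, 4, 10, 13, 8, 12, 3, 11, 6, 1]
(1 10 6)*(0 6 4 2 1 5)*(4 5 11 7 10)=(0 6 11 7 10 5)(1 4 2)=[6, 4, 1, 3, 2, 0, 11, 10, 8, 9, 5, 7]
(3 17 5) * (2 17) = (2 17 5 3) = [0, 1, 17, 2, 4, 3, 6, 7, 8, 9, 10, 11, 12, 13, 14, 15, 16, 5]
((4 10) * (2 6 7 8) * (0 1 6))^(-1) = ((0 1 6 7 8 2)(4 10))^(-1) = (0 2 8 7 6 1)(4 10)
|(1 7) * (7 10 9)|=4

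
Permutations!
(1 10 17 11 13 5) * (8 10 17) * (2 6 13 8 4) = (1 17 11 8 10 4 2 6 13 5) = [0, 17, 6, 3, 2, 1, 13, 7, 10, 9, 4, 8, 12, 5, 14, 15, 16, 11]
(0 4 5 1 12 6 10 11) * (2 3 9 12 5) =(0 4 2 3 9 12 6 10 11)(1 5) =[4, 5, 3, 9, 2, 1, 10, 7, 8, 12, 11, 0, 6]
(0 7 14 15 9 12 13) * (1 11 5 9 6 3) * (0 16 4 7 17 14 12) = (0 17 14 15 6 3 1 11 5 9)(4 7 12 13 16) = [17, 11, 2, 1, 7, 9, 3, 12, 8, 0, 10, 5, 13, 16, 15, 6, 4, 14]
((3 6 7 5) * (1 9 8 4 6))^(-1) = ((1 9 8 4 6 7 5 3))^(-1) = (1 3 5 7 6 4 8 9)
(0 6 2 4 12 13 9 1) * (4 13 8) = [6, 0, 13, 3, 12, 5, 2, 7, 4, 1, 10, 11, 8, 9] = (0 6 2 13 9 1)(4 12 8)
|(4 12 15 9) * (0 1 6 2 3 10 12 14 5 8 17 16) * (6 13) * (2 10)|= 14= |(0 1 13 6 10 12 15 9 4 14 5 8 17 16)(2 3)|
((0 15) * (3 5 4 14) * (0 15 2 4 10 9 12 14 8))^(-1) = (15)(0 8 4 2)(3 14 12 9 10 5)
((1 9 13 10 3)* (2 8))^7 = (1 13 3 9 10)(2 8)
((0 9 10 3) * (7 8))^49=((0 9 10 3)(7 8))^49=(0 9 10 3)(7 8)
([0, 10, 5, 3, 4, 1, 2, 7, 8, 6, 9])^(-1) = (1 5 2 6 9 10)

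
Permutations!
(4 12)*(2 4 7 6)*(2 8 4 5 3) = [0, 1, 5, 2, 12, 3, 8, 6, 4, 9, 10, 11, 7] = (2 5 3)(4 12 7 6 8)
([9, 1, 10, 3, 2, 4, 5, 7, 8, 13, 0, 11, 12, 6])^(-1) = (0 10 2 4 5 6 13 9)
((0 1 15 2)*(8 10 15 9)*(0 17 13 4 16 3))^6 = (0 2)(1 17)(3 15)(4 8)(9 13)(10 16)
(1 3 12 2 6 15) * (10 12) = (1 3 10 12 2 6 15) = [0, 3, 6, 10, 4, 5, 15, 7, 8, 9, 12, 11, 2, 13, 14, 1]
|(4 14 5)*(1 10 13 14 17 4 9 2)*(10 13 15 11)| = 6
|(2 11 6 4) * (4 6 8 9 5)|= 6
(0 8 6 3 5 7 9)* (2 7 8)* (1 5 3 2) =(0 1 5 8 6 2 7 9) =[1, 5, 7, 3, 4, 8, 2, 9, 6, 0]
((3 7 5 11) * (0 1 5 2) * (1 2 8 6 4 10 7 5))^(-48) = (11)(4 7 6 10 8)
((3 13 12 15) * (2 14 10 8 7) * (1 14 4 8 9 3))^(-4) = ((1 14 10 9 3 13 12 15)(2 4 8 7))^(-4) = (1 3)(9 15)(10 12)(13 14)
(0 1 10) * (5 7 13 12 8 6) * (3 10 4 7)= (0 1 4 7 13 12 8 6 5 3 10)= [1, 4, 2, 10, 7, 3, 5, 13, 6, 9, 0, 11, 8, 12]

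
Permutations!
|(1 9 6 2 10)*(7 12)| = 10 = |(1 9 6 2 10)(7 12)|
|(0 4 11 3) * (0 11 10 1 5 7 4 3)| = 15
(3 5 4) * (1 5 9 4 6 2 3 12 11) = (1 5 6 2 3 9 4 12 11) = [0, 5, 3, 9, 12, 6, 2, 7, 8, 4, 10, 1, 11]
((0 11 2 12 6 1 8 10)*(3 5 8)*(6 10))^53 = (0 12 11 10 2)(1 8 3 6 5)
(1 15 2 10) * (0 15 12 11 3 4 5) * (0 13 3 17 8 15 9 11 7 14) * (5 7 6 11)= (0 9 5 13 3 4 7 14)(1 12 6 11 17 8 15 2 10)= [9, 12, 10, 4, 7, 13, 11, 14, 15, 5, 1, 17, 6, 3, 0, 2, 16, 8]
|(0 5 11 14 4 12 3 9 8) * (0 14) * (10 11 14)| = 10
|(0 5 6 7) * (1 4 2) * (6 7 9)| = |(0 5 7)(1 4 2)(6 9)| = 6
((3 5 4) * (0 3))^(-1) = ((0 3 5 4))^(-1) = (0 4 5 3)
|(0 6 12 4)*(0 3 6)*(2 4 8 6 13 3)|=6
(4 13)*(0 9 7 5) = (0 9 7 5)(4 13) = [9, 1, 2, 3, 13, 0, 6, 5, 8, 7, 10, 11, 12, 4]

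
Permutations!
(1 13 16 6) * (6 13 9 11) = (1 9 11 6)(13 16) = [0, 9, 2, 3, 4, 5, 1, 7, 8, 11, 10, 6, 12, 16, 14, 15, 13]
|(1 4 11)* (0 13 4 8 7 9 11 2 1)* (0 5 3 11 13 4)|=24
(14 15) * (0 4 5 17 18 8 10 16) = (0 4 5 17 18 8 10 16)(14 15) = [4, 1, 2, 3, 5, 17, 6, 7, 10, 9, 16, 11, 12, 13, 15, 14, 0, 18, 8]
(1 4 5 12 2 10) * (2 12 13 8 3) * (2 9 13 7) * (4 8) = (1 8 3 9 13 4 5 7 2 10) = [0, 8, 10, 9, 5, 7, 6, 2, 3, 13, 1, 11, 12, 4]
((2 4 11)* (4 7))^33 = (2 7 4 11)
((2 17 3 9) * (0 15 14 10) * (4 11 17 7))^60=((0 15 14 10)(2 7 4 11 17 3 9))^60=(2 17 7 3 4 9 11)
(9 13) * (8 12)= (8 12)(9 13)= [0, 1, 2, 3, 4, 5, 6, 7, 12, 13, 10, 11, 8, 9]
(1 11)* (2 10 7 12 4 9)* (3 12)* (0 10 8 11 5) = (0 10 7 3 12 4 9 2 8 11 1 5) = [10, 5, 8, 12, 9, 0, 6, 3, 11, 2, 7, 1, 4]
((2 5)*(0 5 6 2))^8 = (6)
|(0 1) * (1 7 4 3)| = 5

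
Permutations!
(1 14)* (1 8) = (1 14 8) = [0, 14, 2, 3, 4, 5, 6, 7, 1, 9, 10, 11, 12, 13, 8]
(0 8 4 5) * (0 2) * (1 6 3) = (0 8 4 5 2)(1 6 3) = [8, 6, 0, 1, 5, 2, 3, 7, 4]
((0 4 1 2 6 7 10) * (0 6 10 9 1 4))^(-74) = (1 7 10)(2 9 6)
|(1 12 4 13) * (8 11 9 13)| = |(1 12 4 8 11 9 13)| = 7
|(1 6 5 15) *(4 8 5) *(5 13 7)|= |(1 6 4 8 13 7 5 15)|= 8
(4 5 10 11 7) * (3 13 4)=(3 13 4 5 10 11 7)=[0, 1, 2, 13, 5, 10, 6, 3, 8, 9, 11, 7, 12, 4]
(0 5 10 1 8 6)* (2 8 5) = (0 2 8 6)(1 5 10) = [2, 5, 8, 3, 4, 10, 0, 7, 6, 9, 1]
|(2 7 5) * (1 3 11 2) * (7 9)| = 7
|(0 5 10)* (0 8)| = 4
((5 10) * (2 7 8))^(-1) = ((2 7 8)(5 10))^(-1) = (2 8 7)(5 10)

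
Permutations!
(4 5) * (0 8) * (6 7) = (0 8)(4 5)(6 7) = [8, 1, 2, 3, 5, 4, 7, 6, 0]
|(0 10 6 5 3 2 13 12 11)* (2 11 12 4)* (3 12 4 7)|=|(0 10 6 5 12 4 2 13 7 3 11)|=11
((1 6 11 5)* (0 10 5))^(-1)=(0 11 6 1 5 10)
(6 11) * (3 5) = [0, 1, 2, 5, 4, 3, 11, 7, 8, 9, 10, 6] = (3 5)(6 11)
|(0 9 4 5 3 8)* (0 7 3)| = 12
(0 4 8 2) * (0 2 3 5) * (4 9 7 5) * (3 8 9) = (0 3 4 9 7 5) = [3, 1, 2, 4, 9, 0, 6, 5, 8, 7]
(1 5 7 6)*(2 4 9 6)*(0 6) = [6, 5, 4, 3, 9, 7, 1, 2, 8, 0] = (0 6 1 5 7 2 4 9)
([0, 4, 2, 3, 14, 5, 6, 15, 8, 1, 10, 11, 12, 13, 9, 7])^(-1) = [0, 9, 2, 3, 1, 5, 6, 15, 8, 14, 10, 11, 12, 13, 4, 7]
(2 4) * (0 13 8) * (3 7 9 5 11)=[13, 1, 4, 7, 2, 11, 6, 9, 0, 5, 10, 3, 12, 8]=(0 13 8)(2 4)(3 7 9 5 11)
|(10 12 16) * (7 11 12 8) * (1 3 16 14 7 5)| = 12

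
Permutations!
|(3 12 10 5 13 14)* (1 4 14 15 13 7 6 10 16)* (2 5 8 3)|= 12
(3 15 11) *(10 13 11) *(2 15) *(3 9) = [0, 1, 15, 2, 4, 5, 6, 7, 8, 3, 13, 9, 12, 11, 14, 10] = (2 15 10 13 11 9 3)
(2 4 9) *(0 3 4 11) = [3, 1, 11, 4, 9, 5, 6, 7, 8, 2, 10, 0] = (0 3 4 9 2 11)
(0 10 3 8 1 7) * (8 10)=[8, 7, 2, 10, 4, 5, 6, 0, 1, 9, 3]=(0 8 1 7)(3 10)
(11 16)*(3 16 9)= [0, 1, 2, 16, 4, 5, 6, 7, 8, 3, 10, 9, 12, 13, 14, 15, 11]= (3 16 11 9)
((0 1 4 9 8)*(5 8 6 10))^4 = (0 6)(1 10)(4 5)(8 9)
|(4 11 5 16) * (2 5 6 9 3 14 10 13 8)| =|(2 5 16 4 11 6 9 3 14 10 13 8)| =12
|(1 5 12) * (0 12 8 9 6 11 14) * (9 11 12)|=|(0 9 6 12 1 5 8 11 14)|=9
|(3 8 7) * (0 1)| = 6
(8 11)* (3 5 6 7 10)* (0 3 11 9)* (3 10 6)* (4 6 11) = (0 10 4 6 7 11 8 9)(3 5) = [10, 1, 2, 5, 6, 3, 7, 11, 9, 0, 4, 8]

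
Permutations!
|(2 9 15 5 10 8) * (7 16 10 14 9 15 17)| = 10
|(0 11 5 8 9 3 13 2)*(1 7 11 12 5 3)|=11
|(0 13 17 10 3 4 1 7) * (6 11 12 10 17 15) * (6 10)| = 24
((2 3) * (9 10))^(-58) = ((2 3)(9 10))^(-58) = (10)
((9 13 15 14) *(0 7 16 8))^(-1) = (0 8 16 7)(9 14 15 13)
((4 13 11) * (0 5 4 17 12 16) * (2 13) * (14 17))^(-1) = (0 16 12 17 14 11 13 2 4 5)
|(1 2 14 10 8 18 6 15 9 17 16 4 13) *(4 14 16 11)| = 14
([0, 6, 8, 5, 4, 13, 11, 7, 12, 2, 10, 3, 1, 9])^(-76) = (1 5 8 11 9)(2 6 13 12 3)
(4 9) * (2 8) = (2 8)(4 9) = [0, 1, 8, 3, 9, 5, 6, 7, 2, 4]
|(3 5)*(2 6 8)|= |(2 6 8)(3 5)|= 6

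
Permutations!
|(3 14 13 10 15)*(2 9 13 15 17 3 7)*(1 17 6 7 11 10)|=12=|(1 17 3 14 15 11 10 6 7 2 9 13)|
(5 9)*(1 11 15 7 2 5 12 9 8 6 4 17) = [0, 11, 5, 3, 17, 8, 4, 2, 6, 12, 10, 15, 9, 13, 14, 7, 16, 1] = (1 11 15 7 2 5 8 6 4 17)(9 12)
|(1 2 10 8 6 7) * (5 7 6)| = 6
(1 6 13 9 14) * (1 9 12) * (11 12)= (1 6 13 11 12)(9 14)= [0, 6, 2, 3, 4, 5, 13, 7, 8, 14, 10, 12, 1, 11, 9]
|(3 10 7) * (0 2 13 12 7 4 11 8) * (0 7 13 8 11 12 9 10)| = |(0 2 8 7 3)(4 12 13 9 10)| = 5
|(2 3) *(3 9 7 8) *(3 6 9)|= |(2 3)(6 9 7 8)|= 4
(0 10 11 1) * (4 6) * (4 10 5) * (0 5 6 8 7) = (0 6 10 11 1 5 4 8 7) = [6, 5, 2, 3, 8, 4, 10, 0, 7, 9, 11, 1]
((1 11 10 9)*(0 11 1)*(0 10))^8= (11)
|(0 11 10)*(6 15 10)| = 5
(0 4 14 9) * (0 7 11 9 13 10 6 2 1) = [4, 0, 1, 3, 14, 5, 2, 11, 8, 7, 6, 9, 12, 10, 13] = (0 4 14 13 10 6 2 1)(7 11 9)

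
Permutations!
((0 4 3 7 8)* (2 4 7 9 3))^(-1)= ((0 7 8)(2 4)(3 9))^(-1)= (0 8 7)(2 4)(3 9)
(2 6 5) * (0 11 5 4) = [11, 1, 6, 3, 0, 2, 4, 7, 8, 9, 10, 5] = (0 11 5 2 6 4)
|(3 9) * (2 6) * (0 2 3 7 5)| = |(0 2 6 3 9 7 5)| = 7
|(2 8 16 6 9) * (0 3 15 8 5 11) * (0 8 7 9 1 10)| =13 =|(0 3 15 7 9 2 5 11 8 16 6 1 10)|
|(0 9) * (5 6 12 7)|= |(0 9)(5 6 12 7)|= 4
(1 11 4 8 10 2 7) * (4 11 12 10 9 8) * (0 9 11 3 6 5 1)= (0 9 8 11 3 6 5 1 12 10 2 7)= [9, 12, 7, 6, 4, 1, 5, 0, 11, 8, 2, 3, 10]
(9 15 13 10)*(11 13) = (9 15 11 13 10) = [0, 1, 2, 3, 4, 5, 6, 7, 8, 15, 9, 13, 12, 10, 14, 11]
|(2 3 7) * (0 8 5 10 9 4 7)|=|(0 8 5 10 9 4 7 2 3)|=9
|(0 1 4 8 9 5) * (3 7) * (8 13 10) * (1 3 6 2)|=12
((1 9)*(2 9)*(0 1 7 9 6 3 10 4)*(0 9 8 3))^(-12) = ((0 1 2 6)(3 10 4 9 7 8))^(-12) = (10)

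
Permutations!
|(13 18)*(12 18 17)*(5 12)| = |(5 12 18 13 17)| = 5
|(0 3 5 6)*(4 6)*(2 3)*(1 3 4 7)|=|(0 2 4 6)(1 3 5 7)|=4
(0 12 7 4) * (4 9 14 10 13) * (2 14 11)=[12, 1, 14, 3, 0, 5, 6, 9, 8, 11, 13, 2, 7, 4, 10]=(0 12 7 9 11 2 14 10 13 4)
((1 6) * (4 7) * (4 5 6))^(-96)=(1 6 5 7 4)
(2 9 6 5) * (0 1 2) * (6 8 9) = [1, 2, 6, 3, 4, 0, 5, 7, 9, 8] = (0 1 2 6 5)(8 9)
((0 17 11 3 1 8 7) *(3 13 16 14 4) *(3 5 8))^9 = (0 7 8 5 4 14 16 13 11 17)(1 3)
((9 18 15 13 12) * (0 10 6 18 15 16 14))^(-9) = ((0 10 6 18 16 14)(9 15 13 12))^(-9) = (0 18)(6 14)(9 12 13 15)(10 16)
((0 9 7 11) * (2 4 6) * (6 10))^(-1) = ((0 9 7 11)(2 4 10 6))^(-1) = (0 11 7 9)(2 6 10 4)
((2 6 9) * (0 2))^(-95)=((0 2 6 9))^(-95)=(0 2 6 9)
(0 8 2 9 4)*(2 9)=[8, 1, 2, 3, 0, 5, 6, 7, 9, 4]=(0 8 9 4)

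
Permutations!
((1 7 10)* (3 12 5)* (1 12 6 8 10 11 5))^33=(1 8 5)(3 7 10)(6 11 12)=((1 7 11 5 3 6 8 10 12))^33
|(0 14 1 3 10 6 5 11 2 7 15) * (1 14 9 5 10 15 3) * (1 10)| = 24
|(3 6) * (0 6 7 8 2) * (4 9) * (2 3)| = 6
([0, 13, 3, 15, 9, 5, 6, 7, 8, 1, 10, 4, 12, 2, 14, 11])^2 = [0, 2, 15, 11, 1, 5, 6, 7, 8, 13, 10, 9, 12, 3, 14, 4]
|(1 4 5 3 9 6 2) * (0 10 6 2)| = |(0 10 6)(1 4 5 3 9 2)| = 6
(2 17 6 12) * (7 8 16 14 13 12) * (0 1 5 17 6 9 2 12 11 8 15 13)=[1, 5, 6, 3, 4, 17, 7, 15, 16, 2, 10, 8, 12, 11, 0, 13, 14, 9]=(0 1 5 17 9 2 6 7 15 13 11 8 16 14)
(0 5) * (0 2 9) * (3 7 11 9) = [5, 1, 3, 7, 4, 2, 6, 11, 8, 0, 10, 9] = (0 5 2 3 7 11 9)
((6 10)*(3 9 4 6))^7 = ((3 9 4 6 10))^7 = (3 4 10 9 6)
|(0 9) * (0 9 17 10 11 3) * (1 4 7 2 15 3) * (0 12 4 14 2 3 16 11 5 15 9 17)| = 20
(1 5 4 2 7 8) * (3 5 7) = (1 7 8)(2 3 5 4) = [0, 7, 3, 5, 2, 4, 6, 8, 1]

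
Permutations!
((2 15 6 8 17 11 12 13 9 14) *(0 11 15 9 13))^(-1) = ((0 11 12)(2 9 14)(6 8 17 15))^(-1) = (0 12 11)(2 14 9)(6 15 17 8)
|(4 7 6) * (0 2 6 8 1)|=|(0 2 6 4 7 8 1)|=7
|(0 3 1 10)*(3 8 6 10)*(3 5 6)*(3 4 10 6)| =|(0 8 4 10)(1 5 3)| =12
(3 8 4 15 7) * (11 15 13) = [0, 1, 2, 8, 13, 5, 6, 3, 4, 9, 10, 15, 12, 11, 14, 7] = (3 8 4 13 11 15 7)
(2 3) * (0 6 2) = [6, 1, 3, 0, 4, 5, 2] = (0 6 2 3)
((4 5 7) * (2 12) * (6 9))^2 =(12)(4 7 5)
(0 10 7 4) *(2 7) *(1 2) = (0 10 1 2 7 4) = [10, 2, 7, 3, 0, 5, 6, 4, 8, 9, 1]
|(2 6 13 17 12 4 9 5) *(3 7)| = 8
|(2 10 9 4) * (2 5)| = |(2 10 9 4 5)| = 5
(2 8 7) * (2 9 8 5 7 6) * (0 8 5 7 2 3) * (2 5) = (0 8 6 3)(2 7 9) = [8, 1, 7, 0, 4, 5, 3, 9, 6, 2]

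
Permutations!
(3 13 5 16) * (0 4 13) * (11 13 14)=(0 4 14 11 13 5 16 3)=[4, 1, 2, 0, 14, 16, 6, 7, 8, 9, 10, 13, 12, 5, 11, 15, 3]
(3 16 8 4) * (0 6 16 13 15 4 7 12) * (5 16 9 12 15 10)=(0 6 9 12)(3 13 10 5 16 8 7 15 4)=[6, 1, 2, 13, 3, 16, 9, 15, 7, 12, 5, 11, 0, 10, 14, 4, 8]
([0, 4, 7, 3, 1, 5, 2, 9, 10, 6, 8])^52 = (10)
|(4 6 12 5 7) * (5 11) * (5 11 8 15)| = 7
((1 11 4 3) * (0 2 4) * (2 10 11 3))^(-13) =(0 11 10)(1 3)(2 4)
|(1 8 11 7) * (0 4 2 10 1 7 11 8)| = 5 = |(11)(0 4 2 10 1)|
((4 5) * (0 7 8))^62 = (0 8 7)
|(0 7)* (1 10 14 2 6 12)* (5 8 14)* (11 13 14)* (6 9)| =22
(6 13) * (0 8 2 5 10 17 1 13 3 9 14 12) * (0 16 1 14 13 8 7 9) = (0 7 9 13 6 3)(1 8 2 5 10 17 14 12 16) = [7, 8, 5, 0, 4, 10, 3, 9, 2, 13, 17, 11, 16, 6, 12, 15, 1, 14]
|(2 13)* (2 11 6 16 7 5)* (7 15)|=|(2 13 11 6 16 15 7 5)|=8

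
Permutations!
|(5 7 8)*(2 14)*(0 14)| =3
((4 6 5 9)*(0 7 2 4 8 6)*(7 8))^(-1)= ((0 8 6 5 9 7 2 4))^(-1)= (0 4 2 7 9 5 6 8)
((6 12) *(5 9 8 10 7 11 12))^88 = ((5 9 8 10 7 11 12 6))^88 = (12)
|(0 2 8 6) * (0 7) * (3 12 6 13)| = |(0 2 8 13 3 12 6 7)| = 8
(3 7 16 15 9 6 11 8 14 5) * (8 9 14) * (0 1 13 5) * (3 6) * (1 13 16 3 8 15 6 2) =(0 13 5 2 1 16 6 11 9 8 15 14)(3 7) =[13, 16, 1, 7, 4, 2, 11, 3, 15, 8, 10, 9, 12, 5, 0, 14, 6]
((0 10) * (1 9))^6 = (10)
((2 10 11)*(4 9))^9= (11)(4 9)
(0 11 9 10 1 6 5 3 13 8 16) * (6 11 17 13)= (0 17 13 8 16)(1 11 9 10)(3 6 5)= [17, 11, 2, 6, 4, 3, 5, 7, 16, 10, 1, 9, 12, 8, 14, 15, 0, 13]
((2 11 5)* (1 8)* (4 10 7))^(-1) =(1 8)(2 5 11)(4 7 10)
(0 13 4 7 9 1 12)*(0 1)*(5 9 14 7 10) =(0 13 4 10 5 9)(1 12)(7 14) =[13, 12, 2, 3, 10, 9, 6, 14, 8, 0, 5, 11, 1, 4, 7]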